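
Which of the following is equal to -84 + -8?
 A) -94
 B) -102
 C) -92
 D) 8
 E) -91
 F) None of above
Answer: C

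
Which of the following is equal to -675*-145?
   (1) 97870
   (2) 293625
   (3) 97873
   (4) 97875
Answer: 4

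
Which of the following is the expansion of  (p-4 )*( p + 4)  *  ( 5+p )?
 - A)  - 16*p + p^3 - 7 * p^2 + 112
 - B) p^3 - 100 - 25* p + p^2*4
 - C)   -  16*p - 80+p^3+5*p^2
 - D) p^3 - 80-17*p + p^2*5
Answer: C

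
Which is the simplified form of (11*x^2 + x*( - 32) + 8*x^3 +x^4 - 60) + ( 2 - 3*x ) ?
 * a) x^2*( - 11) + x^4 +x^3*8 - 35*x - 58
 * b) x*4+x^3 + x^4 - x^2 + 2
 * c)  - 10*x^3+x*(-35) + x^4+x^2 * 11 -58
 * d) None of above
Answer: d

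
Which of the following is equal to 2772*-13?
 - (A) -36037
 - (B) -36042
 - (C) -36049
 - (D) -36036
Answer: D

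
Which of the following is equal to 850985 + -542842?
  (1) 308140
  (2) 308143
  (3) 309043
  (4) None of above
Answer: 2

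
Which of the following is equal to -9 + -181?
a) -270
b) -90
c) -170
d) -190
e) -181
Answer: d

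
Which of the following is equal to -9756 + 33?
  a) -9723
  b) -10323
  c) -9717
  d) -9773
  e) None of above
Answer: a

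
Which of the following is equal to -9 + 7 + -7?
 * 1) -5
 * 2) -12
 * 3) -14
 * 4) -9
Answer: 4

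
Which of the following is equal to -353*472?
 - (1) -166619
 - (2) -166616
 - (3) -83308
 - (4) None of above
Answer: 2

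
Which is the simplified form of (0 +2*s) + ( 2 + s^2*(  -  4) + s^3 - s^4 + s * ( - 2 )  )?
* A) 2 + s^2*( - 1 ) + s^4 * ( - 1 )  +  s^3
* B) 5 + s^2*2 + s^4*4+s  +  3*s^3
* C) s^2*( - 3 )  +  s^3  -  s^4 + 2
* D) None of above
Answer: D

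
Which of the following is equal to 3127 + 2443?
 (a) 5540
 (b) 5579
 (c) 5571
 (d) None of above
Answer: d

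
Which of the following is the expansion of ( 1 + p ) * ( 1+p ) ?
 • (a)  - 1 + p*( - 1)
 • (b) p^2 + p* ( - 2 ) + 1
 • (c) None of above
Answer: c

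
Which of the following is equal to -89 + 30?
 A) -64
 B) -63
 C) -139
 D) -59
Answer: D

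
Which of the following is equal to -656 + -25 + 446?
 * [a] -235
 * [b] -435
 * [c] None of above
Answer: a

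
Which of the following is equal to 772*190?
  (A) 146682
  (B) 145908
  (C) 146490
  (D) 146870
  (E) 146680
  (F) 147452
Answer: E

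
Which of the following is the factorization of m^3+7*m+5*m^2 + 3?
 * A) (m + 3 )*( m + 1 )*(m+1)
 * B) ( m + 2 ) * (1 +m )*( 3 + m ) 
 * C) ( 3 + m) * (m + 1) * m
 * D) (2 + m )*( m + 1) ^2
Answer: A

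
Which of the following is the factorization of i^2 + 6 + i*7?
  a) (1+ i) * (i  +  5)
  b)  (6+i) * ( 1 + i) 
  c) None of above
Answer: b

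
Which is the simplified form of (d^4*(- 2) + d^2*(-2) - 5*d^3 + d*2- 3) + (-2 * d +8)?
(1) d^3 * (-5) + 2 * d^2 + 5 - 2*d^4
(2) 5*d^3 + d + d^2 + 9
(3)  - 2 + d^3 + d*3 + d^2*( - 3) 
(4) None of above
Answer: 4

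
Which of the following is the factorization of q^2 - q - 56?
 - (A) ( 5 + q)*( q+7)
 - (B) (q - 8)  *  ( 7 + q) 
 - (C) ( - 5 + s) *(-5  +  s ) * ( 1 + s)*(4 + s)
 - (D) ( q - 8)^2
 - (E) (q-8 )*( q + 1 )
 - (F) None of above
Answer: B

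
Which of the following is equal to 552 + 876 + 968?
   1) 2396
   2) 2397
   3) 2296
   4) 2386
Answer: 1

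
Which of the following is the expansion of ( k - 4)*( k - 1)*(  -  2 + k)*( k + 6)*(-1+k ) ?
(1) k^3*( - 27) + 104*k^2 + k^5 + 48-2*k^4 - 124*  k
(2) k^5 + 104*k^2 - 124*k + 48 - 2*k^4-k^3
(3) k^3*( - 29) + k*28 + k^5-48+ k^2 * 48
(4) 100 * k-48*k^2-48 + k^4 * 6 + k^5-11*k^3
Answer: 1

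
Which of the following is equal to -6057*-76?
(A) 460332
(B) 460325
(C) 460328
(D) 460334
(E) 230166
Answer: A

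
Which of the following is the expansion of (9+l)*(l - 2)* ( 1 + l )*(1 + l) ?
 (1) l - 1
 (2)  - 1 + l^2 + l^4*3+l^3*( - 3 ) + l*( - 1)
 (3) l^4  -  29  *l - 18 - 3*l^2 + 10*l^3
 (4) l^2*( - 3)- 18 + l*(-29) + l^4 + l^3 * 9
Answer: 4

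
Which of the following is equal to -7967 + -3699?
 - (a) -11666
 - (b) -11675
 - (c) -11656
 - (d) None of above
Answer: a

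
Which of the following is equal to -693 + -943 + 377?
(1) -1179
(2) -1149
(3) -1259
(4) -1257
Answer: 3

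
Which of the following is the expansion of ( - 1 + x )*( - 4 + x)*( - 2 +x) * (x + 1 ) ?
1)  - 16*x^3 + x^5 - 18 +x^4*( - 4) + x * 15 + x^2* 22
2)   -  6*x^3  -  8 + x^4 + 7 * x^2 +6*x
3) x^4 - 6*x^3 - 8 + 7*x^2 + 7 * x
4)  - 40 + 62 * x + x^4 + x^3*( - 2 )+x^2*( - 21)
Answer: 2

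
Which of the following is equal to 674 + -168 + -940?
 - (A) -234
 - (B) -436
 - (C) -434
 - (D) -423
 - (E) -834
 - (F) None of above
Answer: C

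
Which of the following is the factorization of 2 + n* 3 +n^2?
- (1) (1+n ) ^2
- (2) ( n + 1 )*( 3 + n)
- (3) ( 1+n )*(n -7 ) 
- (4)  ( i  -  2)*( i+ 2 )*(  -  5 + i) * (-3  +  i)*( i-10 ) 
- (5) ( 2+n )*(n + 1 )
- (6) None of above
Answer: 5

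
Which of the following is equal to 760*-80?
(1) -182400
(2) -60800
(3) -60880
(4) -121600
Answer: 2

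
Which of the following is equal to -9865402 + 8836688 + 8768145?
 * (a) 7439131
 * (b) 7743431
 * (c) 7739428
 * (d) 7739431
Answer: d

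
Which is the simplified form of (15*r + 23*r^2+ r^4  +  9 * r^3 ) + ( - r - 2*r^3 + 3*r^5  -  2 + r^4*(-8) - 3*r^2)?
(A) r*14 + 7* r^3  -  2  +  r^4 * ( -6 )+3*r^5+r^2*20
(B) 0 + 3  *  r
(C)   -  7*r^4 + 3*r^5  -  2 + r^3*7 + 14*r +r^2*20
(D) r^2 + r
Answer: C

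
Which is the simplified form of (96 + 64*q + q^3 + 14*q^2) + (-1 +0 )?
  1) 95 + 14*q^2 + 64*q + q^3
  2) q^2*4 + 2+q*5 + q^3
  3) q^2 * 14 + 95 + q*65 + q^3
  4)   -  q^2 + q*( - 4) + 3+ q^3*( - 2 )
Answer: 1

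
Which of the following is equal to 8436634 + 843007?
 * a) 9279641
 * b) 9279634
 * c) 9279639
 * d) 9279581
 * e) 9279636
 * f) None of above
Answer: a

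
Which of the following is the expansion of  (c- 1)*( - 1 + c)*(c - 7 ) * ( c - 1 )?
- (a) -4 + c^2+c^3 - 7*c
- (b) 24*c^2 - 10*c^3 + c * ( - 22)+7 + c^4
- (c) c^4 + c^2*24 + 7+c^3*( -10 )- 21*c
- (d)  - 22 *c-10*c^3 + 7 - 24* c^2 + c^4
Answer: b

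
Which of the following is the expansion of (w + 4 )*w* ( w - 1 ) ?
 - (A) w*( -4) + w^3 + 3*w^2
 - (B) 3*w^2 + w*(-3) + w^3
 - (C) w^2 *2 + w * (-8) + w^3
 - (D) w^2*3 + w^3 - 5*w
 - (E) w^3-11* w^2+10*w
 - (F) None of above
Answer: A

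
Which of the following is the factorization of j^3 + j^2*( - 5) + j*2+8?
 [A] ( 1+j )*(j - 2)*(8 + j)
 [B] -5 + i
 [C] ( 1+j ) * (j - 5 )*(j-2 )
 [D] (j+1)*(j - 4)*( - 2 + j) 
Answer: D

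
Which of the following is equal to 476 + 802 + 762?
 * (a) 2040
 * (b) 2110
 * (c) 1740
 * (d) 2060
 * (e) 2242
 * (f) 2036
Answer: a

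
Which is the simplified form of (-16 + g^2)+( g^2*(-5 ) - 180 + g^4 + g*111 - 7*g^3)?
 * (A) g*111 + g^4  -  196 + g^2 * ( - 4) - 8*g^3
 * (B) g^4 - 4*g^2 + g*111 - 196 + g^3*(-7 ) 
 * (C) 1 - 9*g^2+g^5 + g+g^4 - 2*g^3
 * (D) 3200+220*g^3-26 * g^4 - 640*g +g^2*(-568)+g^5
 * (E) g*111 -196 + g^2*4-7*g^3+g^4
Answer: B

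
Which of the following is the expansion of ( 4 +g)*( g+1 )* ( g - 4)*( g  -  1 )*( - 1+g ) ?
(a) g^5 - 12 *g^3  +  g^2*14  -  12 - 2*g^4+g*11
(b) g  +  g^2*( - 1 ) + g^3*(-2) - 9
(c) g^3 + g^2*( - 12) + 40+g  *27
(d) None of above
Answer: d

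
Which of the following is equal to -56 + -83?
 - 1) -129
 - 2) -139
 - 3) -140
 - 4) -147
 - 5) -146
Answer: 2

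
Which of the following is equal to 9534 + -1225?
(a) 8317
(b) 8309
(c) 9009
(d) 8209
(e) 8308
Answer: b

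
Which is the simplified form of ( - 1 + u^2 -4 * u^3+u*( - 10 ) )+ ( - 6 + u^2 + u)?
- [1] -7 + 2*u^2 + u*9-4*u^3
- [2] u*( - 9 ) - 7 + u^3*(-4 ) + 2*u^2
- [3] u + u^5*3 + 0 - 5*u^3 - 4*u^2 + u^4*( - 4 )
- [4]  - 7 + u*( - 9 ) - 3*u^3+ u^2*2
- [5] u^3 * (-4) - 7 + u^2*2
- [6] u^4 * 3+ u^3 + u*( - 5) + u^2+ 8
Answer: 2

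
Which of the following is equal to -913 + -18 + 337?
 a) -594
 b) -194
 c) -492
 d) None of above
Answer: a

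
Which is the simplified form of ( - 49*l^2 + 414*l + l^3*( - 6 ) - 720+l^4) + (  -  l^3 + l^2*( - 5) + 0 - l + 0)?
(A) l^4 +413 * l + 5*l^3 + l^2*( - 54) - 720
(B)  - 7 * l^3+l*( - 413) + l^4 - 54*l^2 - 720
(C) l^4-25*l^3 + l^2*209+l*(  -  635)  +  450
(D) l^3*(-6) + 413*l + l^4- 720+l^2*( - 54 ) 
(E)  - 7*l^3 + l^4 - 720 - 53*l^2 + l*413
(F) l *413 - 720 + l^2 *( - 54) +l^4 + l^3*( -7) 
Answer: F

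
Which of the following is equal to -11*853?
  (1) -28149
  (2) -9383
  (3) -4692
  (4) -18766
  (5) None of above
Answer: 2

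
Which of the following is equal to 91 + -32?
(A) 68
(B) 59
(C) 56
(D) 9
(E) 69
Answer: B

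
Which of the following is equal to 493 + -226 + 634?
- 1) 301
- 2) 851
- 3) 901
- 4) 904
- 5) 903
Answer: 3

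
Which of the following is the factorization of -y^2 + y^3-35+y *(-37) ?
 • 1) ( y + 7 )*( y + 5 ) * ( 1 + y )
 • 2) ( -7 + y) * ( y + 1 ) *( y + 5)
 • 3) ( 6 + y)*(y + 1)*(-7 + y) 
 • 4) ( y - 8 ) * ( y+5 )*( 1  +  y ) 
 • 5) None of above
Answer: 2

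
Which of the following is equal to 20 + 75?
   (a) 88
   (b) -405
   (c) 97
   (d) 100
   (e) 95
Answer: e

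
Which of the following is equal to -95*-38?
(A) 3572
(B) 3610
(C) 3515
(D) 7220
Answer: B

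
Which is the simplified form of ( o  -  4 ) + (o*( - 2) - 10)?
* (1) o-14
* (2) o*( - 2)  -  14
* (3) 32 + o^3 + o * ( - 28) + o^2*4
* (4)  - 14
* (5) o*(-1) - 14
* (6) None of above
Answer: 5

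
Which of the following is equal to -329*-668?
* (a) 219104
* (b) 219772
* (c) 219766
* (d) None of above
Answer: b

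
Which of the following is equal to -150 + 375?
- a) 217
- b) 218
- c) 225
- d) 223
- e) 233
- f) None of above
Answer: c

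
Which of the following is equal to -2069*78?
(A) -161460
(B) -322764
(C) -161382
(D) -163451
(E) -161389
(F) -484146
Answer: C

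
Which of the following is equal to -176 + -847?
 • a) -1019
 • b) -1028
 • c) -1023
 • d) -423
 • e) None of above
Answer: c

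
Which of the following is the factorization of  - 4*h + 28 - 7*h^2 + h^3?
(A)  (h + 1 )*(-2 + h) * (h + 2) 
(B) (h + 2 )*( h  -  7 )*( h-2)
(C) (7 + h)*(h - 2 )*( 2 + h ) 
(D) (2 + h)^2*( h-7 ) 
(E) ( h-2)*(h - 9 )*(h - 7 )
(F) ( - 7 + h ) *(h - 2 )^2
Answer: B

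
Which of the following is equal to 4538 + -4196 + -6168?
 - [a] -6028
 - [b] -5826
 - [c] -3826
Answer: b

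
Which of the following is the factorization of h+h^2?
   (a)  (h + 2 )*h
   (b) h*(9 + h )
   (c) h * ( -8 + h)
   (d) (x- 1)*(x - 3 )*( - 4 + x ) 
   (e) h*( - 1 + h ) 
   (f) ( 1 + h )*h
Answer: f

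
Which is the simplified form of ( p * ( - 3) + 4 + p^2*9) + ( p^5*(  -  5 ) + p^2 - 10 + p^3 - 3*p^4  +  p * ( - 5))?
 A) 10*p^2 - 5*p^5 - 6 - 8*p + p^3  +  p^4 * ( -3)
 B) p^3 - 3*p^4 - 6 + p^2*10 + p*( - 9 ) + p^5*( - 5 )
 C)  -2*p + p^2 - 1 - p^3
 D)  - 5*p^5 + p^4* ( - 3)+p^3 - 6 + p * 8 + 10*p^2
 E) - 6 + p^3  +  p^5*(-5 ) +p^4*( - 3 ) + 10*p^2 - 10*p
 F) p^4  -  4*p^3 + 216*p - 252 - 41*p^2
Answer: A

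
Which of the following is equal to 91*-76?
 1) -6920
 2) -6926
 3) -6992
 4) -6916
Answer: 4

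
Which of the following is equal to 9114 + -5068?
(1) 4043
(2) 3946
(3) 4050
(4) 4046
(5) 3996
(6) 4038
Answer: 4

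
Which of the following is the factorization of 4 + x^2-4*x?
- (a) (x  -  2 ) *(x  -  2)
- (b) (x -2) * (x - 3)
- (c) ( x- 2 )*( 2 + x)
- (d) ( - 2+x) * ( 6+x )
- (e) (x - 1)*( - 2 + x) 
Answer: a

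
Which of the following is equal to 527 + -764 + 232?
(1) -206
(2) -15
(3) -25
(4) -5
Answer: 4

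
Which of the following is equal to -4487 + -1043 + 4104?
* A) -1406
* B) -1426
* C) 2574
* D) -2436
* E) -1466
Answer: B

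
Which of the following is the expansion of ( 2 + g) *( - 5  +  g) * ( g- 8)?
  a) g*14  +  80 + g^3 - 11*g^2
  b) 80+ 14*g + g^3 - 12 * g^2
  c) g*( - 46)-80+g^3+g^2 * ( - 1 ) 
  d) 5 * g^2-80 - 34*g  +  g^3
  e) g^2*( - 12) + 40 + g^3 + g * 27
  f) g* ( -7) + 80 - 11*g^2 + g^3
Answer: a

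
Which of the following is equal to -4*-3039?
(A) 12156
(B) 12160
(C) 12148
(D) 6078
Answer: A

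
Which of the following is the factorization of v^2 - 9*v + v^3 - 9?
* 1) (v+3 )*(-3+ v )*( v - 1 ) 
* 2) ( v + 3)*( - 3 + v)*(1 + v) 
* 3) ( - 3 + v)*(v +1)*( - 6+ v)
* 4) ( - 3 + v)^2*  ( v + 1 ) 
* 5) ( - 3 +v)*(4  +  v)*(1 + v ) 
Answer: 2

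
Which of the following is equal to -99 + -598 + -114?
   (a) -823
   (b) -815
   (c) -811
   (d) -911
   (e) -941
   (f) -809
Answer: c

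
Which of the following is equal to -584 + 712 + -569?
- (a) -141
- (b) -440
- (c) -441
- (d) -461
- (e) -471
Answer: c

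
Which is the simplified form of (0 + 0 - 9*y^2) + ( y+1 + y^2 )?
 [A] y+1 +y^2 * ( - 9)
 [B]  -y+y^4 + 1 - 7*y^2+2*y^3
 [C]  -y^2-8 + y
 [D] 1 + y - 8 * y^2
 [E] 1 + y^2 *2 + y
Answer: D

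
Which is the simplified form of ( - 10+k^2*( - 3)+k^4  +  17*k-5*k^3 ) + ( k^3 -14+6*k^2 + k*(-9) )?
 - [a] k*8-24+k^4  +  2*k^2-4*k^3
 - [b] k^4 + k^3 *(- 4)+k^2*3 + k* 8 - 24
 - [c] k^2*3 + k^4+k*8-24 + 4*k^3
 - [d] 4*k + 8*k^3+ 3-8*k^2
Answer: b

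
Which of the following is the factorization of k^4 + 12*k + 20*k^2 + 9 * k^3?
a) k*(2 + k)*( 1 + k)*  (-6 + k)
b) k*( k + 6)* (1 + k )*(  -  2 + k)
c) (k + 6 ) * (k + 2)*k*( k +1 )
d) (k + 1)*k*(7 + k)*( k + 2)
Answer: c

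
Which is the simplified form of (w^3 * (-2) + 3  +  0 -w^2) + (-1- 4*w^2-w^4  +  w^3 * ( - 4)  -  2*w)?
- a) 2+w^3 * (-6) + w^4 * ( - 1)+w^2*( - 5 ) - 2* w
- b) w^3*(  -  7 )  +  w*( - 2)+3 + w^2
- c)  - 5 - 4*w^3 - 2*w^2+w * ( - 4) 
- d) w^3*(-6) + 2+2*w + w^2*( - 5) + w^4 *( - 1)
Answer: a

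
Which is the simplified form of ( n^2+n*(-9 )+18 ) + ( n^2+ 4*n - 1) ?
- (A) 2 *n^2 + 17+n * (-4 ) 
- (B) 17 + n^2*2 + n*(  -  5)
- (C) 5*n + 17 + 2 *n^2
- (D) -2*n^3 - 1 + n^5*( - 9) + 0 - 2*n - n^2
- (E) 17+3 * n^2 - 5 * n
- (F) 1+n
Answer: B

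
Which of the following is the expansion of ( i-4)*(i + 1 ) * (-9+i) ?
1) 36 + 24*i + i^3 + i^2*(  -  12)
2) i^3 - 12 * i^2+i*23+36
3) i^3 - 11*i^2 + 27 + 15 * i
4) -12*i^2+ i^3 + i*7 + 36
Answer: 2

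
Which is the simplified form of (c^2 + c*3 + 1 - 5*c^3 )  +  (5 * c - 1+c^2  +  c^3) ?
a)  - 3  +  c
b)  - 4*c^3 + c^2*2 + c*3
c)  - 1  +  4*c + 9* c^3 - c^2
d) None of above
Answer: d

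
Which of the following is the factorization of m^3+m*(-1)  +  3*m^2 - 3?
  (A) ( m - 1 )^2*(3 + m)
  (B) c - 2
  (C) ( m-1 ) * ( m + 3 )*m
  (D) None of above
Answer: D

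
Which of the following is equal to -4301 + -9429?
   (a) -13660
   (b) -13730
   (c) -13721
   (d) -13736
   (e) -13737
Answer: b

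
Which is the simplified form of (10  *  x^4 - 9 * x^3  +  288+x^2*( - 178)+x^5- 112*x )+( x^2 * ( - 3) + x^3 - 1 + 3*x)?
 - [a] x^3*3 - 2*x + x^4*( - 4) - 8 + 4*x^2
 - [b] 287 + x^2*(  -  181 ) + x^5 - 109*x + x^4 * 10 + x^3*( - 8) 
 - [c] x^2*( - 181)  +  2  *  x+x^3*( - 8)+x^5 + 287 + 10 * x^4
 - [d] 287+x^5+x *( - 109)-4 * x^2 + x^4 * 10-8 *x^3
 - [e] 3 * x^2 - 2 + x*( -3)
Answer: b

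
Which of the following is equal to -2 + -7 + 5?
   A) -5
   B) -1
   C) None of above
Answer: C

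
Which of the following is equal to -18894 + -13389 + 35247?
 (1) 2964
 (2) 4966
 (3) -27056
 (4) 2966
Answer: 1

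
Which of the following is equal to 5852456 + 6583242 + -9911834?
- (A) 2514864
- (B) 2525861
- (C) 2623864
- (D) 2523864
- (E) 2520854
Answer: D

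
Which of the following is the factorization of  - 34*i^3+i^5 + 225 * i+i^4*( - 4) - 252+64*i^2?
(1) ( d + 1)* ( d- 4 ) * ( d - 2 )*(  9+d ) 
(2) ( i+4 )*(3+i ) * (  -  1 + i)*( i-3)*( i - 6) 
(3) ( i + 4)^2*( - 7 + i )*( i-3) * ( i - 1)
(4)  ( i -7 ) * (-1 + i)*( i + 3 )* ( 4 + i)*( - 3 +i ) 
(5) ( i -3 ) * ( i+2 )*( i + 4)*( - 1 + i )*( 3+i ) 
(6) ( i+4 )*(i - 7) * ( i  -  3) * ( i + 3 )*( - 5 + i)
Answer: 4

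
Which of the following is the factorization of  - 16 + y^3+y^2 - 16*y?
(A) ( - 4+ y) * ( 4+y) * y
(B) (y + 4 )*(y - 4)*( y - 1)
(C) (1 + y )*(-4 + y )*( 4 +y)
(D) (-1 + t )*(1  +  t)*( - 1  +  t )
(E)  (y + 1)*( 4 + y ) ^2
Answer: C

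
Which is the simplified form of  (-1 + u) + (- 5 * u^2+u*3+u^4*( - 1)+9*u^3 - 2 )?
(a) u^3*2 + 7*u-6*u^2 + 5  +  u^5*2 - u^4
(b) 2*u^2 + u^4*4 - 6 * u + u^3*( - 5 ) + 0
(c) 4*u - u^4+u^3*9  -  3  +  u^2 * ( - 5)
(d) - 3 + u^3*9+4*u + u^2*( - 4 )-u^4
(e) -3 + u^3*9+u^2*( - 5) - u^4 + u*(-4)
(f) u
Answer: c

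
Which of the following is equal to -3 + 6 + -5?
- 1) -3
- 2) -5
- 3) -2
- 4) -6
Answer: 3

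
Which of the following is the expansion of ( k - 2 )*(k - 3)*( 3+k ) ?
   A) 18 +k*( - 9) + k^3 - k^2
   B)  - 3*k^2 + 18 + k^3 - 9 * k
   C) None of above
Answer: C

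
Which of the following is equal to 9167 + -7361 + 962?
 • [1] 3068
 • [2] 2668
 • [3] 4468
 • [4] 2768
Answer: 4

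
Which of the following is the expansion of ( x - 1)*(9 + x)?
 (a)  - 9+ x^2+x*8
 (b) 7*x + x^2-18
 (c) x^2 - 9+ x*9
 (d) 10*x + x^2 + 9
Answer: a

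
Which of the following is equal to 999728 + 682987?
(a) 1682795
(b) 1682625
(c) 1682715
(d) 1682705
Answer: c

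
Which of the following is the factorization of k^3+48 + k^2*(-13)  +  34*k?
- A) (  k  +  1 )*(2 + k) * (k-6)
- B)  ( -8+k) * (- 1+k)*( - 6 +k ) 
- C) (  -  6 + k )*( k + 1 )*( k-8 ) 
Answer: C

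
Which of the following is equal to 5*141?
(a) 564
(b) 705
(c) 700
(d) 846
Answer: b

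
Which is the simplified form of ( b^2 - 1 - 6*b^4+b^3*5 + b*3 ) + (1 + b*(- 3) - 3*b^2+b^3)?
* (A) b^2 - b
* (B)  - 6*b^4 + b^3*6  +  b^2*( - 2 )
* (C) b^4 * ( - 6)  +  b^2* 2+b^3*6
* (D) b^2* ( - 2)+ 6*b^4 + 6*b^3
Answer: B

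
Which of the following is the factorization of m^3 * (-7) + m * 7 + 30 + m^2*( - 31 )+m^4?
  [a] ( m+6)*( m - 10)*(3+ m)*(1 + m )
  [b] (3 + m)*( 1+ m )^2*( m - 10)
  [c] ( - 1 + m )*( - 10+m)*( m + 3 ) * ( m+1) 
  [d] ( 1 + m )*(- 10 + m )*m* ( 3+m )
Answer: c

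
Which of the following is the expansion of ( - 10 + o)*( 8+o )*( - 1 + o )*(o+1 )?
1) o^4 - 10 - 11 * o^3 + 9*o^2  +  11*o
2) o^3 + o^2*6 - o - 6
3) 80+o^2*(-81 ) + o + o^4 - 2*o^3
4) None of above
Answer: 4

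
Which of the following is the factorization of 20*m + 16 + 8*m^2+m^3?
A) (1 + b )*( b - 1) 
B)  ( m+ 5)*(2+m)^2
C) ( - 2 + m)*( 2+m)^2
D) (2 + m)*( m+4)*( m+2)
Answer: D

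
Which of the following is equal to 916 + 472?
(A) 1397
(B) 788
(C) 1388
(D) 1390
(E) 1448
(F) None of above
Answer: C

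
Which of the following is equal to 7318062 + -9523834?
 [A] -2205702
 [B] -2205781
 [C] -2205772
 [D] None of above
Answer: C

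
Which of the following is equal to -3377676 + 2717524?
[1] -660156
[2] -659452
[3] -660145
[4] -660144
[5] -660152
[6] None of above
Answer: 5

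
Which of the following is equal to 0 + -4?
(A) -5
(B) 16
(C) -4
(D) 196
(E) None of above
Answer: C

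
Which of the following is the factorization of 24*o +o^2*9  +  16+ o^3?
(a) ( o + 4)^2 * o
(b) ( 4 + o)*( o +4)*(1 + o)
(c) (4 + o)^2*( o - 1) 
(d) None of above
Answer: b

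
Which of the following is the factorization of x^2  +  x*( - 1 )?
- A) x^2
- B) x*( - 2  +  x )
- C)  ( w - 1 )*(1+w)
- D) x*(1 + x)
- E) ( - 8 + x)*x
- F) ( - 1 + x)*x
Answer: F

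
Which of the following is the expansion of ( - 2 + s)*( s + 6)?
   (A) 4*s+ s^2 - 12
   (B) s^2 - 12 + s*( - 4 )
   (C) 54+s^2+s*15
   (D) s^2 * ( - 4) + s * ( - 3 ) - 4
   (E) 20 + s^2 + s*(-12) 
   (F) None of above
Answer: A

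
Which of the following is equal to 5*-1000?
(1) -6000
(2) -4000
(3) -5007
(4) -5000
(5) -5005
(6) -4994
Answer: 4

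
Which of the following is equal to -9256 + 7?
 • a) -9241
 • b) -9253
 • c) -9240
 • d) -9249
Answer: d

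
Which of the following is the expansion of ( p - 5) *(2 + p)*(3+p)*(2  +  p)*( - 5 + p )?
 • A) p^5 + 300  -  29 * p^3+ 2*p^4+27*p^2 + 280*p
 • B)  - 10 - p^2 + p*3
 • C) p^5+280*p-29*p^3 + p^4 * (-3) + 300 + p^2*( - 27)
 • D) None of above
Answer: D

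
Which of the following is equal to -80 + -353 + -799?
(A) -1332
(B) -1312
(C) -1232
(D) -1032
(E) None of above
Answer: C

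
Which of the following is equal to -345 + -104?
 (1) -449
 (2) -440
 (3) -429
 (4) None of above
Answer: 1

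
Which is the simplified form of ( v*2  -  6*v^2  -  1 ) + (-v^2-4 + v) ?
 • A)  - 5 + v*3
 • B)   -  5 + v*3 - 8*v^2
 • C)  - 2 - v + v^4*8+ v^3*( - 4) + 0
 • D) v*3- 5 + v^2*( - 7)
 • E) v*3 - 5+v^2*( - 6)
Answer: D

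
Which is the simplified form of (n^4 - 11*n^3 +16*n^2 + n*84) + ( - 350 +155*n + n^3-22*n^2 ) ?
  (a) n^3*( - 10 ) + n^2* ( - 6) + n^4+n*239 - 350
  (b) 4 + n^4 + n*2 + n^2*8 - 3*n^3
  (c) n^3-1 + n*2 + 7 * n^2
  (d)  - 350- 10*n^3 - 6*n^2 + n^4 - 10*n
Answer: a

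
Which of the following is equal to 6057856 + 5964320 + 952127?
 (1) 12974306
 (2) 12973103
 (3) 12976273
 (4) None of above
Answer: 4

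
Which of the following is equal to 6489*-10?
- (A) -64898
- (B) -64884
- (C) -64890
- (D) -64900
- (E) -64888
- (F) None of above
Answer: C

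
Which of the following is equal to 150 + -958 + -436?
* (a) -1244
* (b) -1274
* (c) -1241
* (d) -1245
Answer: a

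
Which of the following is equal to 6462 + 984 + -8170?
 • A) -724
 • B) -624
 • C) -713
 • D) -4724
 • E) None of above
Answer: A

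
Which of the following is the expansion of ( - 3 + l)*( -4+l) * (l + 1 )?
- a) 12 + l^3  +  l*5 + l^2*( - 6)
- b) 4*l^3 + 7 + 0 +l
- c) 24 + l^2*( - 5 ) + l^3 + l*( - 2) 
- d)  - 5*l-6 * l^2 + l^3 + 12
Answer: a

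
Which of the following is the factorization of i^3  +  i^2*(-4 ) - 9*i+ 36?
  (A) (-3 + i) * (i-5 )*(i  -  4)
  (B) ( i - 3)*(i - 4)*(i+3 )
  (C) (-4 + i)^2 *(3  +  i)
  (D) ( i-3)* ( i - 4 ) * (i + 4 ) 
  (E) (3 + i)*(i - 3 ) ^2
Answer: B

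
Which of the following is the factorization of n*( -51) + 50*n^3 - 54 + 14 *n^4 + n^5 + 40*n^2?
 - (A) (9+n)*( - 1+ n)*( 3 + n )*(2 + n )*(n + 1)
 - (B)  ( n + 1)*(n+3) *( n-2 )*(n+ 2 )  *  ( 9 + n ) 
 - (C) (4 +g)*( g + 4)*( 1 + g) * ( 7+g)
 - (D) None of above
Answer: A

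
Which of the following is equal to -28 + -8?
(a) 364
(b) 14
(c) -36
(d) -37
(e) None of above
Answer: c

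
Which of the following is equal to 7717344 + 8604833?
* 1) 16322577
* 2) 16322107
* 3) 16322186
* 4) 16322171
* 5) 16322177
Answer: 5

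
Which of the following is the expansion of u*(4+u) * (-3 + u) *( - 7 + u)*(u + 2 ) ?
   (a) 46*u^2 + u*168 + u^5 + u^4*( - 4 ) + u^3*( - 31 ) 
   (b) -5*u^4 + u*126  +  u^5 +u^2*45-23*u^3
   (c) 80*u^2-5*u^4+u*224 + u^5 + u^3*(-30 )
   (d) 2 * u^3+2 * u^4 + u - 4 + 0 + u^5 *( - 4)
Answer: a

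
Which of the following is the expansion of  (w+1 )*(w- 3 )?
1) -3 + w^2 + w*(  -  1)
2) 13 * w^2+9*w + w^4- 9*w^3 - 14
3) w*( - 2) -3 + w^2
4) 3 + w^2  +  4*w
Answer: 3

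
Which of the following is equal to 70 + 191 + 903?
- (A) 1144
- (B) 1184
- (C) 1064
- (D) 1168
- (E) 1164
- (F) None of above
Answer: E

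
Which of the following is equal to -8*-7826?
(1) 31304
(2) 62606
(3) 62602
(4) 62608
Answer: 4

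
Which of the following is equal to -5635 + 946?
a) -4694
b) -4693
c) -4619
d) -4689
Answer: d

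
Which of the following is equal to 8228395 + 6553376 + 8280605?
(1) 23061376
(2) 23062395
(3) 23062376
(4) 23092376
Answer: 3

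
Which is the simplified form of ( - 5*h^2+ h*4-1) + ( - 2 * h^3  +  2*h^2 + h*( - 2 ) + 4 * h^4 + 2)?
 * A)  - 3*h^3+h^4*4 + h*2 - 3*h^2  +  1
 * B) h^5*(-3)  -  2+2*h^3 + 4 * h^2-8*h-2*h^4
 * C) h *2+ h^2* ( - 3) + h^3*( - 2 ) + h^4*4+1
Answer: C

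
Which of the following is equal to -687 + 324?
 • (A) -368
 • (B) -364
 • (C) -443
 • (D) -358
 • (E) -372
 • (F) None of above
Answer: F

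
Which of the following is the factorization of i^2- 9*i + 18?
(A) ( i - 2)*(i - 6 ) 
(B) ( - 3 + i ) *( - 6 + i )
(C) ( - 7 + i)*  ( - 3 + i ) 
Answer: B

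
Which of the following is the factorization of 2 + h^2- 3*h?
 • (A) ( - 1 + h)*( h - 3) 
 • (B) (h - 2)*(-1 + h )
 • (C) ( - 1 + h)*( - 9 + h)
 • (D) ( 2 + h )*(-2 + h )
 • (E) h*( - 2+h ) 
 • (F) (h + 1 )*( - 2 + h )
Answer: B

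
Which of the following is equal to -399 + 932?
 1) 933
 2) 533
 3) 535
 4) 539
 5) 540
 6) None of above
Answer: 2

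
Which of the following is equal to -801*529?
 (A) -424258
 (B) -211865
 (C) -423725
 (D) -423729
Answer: D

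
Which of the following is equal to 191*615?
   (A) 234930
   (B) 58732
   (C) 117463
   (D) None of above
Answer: D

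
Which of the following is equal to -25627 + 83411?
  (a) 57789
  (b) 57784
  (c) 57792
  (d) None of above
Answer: b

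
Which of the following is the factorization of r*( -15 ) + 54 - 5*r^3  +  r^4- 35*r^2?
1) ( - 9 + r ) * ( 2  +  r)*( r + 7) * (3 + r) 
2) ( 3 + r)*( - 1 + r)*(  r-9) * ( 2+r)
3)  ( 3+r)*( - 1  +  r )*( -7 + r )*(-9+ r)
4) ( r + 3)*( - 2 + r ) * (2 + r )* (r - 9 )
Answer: 2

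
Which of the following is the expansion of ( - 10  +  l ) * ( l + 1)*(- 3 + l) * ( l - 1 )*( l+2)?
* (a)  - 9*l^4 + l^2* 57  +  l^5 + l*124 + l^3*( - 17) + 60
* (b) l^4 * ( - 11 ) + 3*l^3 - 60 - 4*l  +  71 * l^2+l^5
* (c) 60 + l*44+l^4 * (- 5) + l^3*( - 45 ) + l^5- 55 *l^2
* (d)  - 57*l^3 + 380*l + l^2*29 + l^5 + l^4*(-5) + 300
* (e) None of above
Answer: b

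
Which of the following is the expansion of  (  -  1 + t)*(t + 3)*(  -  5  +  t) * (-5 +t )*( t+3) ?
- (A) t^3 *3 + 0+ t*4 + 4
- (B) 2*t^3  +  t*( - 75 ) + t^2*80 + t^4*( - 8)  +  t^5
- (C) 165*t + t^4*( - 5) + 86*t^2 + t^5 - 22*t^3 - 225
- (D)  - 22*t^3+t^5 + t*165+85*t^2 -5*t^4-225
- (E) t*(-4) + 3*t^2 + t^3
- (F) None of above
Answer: C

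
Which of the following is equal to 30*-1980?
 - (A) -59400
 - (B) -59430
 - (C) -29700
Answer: A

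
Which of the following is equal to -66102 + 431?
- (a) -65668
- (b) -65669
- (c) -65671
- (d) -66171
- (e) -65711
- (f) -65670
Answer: c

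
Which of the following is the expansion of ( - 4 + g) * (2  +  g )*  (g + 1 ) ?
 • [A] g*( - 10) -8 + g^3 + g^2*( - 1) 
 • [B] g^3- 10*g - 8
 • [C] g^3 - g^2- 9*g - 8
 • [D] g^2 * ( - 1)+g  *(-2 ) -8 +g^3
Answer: A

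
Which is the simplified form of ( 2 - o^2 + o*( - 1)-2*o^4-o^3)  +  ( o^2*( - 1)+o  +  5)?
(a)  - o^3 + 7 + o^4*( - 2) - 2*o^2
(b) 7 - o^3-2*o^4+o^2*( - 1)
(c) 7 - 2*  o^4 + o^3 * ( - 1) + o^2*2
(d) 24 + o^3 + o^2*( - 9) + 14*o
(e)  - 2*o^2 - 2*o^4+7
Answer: a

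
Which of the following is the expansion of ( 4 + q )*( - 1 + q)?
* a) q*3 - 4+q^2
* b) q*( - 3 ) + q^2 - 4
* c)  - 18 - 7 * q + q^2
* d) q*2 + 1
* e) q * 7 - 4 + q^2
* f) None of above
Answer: a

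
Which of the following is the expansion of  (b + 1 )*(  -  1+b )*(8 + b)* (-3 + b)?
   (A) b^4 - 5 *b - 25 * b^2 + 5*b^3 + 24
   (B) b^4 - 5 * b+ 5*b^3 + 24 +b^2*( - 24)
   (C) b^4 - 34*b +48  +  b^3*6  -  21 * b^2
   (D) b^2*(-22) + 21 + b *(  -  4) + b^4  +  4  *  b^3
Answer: A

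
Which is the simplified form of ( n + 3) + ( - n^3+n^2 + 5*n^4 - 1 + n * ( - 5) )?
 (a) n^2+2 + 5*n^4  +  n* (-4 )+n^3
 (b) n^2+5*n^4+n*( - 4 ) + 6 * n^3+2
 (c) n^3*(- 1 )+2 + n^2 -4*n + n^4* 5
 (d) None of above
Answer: c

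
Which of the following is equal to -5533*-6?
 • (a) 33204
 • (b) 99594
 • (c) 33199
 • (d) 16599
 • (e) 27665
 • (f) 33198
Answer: f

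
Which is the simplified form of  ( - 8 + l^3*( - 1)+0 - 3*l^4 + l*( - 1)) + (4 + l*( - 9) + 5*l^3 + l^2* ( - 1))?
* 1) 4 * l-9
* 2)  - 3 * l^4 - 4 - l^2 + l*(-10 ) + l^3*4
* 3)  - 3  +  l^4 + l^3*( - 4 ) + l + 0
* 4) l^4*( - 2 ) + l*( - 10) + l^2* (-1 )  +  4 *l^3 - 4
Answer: 2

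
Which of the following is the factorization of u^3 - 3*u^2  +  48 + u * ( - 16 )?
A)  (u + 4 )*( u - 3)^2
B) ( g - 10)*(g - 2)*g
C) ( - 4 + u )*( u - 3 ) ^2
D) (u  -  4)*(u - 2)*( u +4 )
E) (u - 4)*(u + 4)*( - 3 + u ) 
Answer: E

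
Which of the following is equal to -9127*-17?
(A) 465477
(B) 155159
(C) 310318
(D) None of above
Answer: B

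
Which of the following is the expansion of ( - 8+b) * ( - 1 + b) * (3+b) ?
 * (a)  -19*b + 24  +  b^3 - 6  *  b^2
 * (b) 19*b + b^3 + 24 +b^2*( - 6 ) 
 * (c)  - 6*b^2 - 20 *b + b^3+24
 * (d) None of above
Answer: a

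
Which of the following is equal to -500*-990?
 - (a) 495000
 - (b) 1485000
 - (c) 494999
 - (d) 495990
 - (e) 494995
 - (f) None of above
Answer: a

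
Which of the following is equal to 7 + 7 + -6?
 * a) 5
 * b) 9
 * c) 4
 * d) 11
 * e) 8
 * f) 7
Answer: e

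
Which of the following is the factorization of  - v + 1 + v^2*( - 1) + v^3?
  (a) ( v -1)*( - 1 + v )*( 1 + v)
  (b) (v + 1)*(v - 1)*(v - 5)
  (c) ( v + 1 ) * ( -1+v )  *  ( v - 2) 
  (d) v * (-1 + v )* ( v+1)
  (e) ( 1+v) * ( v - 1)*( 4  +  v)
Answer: a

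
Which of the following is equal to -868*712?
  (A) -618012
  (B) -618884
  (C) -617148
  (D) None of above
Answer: D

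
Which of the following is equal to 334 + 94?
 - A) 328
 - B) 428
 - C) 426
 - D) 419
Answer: B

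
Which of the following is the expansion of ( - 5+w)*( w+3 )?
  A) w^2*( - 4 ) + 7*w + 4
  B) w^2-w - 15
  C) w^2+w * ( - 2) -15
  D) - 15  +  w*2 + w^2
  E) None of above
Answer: C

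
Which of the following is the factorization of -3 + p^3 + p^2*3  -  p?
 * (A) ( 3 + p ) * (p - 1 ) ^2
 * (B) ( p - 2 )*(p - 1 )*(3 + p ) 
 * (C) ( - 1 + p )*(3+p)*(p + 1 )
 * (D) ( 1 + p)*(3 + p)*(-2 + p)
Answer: C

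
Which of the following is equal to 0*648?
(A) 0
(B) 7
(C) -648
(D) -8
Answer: A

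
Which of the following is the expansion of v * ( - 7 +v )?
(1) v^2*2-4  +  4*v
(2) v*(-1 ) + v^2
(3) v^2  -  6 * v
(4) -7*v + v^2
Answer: 4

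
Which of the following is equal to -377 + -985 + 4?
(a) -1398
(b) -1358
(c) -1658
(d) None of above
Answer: b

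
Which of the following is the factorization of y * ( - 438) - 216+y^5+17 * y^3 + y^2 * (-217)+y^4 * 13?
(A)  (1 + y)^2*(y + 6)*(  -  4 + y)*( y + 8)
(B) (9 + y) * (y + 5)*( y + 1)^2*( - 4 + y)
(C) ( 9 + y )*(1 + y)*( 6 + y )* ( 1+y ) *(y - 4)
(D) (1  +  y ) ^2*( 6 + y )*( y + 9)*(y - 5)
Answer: C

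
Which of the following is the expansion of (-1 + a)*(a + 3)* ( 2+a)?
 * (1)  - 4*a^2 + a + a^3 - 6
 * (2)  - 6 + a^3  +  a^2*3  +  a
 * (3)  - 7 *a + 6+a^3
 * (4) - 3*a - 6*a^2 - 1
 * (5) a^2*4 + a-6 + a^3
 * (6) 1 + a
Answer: 5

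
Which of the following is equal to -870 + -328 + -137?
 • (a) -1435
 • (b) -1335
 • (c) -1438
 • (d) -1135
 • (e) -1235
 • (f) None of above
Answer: b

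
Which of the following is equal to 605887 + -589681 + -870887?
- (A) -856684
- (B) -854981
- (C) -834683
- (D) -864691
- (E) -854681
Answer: E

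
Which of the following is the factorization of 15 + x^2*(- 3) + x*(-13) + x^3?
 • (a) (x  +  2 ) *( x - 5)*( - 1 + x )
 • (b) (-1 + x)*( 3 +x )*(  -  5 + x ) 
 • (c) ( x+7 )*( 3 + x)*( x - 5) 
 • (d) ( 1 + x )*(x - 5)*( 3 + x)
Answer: b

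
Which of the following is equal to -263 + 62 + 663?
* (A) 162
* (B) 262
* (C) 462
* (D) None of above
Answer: C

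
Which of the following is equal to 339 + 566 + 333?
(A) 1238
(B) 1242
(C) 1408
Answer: A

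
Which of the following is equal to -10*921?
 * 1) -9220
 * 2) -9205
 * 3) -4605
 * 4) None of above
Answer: 4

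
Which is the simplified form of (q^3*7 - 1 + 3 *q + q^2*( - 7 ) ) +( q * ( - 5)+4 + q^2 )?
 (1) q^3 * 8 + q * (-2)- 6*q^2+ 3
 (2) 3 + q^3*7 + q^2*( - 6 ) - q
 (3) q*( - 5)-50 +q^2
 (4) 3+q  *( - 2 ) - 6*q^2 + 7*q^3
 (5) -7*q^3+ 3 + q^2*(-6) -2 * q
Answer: 4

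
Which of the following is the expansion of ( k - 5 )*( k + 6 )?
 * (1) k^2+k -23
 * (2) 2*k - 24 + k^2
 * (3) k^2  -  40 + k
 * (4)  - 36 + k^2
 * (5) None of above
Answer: 5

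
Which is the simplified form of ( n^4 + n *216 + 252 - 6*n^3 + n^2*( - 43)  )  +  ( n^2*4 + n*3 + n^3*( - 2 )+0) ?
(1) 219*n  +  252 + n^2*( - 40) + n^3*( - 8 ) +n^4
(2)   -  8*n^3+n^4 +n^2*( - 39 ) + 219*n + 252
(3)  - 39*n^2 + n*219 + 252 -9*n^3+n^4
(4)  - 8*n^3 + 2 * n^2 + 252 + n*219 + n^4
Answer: 2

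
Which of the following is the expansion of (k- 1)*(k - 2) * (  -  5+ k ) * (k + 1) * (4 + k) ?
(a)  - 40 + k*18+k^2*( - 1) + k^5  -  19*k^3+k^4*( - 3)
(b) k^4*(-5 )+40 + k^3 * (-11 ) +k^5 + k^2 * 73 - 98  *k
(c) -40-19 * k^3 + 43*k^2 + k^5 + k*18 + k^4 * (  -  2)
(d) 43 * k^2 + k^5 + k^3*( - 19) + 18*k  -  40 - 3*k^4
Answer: d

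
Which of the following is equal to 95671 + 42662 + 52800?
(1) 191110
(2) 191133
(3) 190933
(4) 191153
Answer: 2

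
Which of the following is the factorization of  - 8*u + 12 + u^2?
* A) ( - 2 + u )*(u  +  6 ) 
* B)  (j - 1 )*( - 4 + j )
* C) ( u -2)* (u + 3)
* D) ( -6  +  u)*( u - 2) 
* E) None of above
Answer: D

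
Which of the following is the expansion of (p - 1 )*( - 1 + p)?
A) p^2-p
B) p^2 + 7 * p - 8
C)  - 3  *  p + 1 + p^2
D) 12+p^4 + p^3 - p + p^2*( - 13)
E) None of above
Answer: E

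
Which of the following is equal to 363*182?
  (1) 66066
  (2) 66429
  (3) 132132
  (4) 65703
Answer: 1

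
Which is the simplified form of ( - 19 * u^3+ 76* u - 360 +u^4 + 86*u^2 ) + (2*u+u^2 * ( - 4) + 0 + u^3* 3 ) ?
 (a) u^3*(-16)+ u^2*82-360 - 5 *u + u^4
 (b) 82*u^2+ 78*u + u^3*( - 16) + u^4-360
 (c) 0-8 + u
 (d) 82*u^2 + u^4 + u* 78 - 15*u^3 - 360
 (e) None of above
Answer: b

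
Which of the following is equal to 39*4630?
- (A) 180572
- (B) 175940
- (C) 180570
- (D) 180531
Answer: C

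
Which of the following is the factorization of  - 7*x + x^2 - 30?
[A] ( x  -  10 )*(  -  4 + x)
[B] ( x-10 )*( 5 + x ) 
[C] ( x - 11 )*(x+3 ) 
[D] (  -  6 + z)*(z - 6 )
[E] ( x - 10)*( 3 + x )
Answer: E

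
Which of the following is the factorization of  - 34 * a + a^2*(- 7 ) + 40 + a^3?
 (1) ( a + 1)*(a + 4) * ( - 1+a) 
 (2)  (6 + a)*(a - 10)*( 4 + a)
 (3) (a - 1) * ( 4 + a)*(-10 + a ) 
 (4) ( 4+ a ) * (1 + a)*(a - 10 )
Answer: 3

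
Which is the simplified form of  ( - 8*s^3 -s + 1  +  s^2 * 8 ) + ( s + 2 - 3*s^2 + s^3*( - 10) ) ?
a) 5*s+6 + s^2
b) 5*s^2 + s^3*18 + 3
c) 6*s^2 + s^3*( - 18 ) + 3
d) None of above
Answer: d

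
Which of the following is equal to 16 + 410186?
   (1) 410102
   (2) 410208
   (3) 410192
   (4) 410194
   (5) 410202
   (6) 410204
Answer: 5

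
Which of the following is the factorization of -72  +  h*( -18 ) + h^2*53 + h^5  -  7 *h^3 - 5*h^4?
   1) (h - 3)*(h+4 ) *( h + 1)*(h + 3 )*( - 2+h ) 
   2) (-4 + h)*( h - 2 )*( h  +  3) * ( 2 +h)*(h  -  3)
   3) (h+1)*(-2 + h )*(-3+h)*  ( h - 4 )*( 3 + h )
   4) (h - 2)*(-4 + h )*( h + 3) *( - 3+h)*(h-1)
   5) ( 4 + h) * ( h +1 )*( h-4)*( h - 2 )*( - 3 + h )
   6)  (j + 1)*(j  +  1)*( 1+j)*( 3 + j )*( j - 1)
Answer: 3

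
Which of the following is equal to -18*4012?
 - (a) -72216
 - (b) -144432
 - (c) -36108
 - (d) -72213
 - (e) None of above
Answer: a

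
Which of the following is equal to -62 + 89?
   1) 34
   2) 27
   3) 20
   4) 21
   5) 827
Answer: 2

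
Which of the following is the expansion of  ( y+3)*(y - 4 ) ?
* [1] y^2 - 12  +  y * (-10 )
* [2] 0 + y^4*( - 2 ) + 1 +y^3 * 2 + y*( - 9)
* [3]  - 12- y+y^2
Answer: 3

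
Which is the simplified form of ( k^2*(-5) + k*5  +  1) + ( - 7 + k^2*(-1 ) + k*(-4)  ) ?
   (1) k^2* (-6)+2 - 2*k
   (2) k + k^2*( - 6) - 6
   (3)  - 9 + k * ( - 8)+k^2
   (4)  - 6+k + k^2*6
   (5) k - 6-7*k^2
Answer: 2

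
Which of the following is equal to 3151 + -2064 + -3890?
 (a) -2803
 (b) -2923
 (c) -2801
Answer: a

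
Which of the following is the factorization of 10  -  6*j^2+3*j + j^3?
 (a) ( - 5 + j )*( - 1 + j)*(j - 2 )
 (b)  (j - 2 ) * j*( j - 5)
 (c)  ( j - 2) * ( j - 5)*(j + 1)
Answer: c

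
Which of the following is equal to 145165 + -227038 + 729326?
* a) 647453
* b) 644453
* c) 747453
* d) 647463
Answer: a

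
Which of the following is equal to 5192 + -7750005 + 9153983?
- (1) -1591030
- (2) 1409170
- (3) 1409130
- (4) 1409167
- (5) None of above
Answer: 2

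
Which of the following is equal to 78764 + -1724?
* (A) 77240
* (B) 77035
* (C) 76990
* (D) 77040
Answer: D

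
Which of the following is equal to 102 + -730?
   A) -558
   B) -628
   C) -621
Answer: B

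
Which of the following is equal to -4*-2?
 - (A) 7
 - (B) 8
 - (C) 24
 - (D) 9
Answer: B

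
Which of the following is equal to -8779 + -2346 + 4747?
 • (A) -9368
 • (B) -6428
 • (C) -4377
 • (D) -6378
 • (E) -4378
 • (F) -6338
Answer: D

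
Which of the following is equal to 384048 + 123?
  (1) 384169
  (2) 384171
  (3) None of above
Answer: 2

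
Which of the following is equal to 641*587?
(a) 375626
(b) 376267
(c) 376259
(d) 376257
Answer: b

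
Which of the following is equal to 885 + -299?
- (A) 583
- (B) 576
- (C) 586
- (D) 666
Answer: C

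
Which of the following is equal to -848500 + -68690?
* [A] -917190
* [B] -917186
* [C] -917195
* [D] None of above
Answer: A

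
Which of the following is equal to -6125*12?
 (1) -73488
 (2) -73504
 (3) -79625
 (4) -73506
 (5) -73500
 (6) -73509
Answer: 5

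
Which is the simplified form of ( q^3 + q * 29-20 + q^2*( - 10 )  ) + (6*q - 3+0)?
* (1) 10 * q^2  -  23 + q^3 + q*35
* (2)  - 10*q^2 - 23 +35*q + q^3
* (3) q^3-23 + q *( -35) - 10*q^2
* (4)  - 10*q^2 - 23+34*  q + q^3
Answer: 2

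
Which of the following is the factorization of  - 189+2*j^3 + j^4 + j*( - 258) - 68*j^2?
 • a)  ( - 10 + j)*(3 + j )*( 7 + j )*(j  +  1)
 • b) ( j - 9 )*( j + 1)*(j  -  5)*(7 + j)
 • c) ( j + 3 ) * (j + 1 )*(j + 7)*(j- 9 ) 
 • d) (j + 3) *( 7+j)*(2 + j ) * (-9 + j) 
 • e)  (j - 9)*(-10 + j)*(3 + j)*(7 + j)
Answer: c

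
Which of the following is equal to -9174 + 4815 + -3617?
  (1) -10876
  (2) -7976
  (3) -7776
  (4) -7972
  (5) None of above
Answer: 2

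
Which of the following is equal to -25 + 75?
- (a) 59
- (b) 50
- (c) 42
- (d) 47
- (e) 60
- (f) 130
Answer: b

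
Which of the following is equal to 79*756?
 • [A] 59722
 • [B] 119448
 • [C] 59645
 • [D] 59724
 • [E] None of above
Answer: D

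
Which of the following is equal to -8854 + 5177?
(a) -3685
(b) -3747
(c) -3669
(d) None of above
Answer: d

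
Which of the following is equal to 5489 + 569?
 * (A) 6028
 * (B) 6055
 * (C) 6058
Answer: C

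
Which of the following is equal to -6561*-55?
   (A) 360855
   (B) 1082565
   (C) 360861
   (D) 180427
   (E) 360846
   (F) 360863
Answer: A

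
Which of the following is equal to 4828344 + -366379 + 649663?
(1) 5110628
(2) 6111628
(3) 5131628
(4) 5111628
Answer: 4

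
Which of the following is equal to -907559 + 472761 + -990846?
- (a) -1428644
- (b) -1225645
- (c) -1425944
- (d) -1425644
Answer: d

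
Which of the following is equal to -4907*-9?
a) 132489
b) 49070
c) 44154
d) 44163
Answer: d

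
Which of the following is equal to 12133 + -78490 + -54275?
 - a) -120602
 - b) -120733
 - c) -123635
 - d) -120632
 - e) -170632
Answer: d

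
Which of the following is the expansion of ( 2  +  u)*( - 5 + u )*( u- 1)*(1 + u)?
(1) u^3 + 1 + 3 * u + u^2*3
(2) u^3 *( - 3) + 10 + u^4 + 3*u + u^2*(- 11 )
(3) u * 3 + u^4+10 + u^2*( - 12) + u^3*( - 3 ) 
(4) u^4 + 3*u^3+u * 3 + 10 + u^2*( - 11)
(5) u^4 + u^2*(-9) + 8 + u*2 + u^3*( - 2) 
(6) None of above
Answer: 2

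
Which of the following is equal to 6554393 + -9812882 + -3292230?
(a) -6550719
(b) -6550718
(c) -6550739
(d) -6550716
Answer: a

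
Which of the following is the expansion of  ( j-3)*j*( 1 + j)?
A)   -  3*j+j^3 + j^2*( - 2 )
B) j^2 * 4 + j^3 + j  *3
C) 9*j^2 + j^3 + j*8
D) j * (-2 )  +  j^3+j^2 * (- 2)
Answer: A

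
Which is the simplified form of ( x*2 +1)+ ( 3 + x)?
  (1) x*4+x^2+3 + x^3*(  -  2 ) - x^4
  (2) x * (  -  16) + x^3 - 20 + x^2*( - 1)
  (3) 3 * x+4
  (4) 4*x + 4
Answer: 3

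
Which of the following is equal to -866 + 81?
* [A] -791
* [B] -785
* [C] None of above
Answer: B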